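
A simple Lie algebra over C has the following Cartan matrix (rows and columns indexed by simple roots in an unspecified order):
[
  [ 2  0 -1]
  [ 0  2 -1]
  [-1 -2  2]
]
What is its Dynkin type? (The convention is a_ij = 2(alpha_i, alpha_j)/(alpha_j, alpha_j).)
The matrix has rank 3 with 2's on the diagonal. Reading the off-diagonal entries as Dynkin edges (a single edge where a_ij = a_ji = -1; a double or triple edge where a_ij * a_ji = 2 or 3), the diagram is a chain of 3 nodes with a double edge at one end; the terminal node there is the unique short simple root (B_3). One simple-root ordering that puts it in standard form is (alpha_1, alpha_3, alpha_2). So the algebra is type B_3, i.e. so(7).

B3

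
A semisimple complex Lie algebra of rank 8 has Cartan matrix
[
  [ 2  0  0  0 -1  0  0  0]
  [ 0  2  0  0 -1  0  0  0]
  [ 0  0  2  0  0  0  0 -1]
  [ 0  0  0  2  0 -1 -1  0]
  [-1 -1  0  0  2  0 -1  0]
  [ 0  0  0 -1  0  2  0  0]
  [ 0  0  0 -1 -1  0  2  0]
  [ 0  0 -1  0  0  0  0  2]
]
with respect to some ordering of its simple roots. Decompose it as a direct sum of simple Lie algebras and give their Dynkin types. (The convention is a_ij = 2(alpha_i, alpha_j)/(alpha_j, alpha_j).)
The diagram associated to this matrix has two connected components: the simple roots {alpha_3, alpha_8} form a chain of 2 nodes with single edges (A_2), and {alpha_1, alpha_2, alpha_4, alpha_5, alpha_6, alpha_7} form a chain of 4 nodes with a fork of two nodes at one end (D_6). A semisimple Lie algebra decomposes uniquely as the direct sum of simple ideals, one per connected component of its Dynkin diagram, so g ≅ A_2 ⊕ D_6 (dimension 8 + 66 = 74).

A_2 (sl(3)) ⊕ D_6 (so(12))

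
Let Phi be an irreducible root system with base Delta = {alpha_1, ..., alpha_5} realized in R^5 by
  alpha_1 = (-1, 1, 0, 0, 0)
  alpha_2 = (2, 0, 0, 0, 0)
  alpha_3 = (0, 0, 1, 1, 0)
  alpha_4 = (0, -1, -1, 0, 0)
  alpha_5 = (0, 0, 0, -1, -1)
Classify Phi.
Compute the Cartan integers a_ij = 2(alpha_i, alpha_j)/(alpha_j, alpha_j); the resulting 5x5 Cartan matrix is
[[2, -1, 0, -1, 0], [-2, 2, 0, 0, 0], [0, 0, 2, -1, -1], [-1, 0, -1, 2, 0], [0, 0, -1, 0, 2]].
The roots have two lengths (squared-length ratio 2:1); the short ones are alpha_{1,3,4,5}. The associated Dynkin diagram is a chain of 5 nodes with a double edge at one end; the terminal node there is the unique long simple root (C_5), so the type is C_5 (the algebra sp(10)).

C_5 (sp(10))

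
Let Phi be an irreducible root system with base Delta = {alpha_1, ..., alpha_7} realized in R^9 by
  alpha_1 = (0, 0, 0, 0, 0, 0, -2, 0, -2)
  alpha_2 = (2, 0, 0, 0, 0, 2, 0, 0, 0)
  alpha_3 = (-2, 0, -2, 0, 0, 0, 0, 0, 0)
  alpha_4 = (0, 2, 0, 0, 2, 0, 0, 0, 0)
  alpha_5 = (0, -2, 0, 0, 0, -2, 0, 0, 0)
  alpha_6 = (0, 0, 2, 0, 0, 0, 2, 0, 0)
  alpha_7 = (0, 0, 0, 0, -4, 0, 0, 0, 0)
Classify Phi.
C7

Compute the Cartan integers a_ij = 2(alpha_i, alpha_j)/(alpha_j, alpha_j); the resulting 7x7 Cartan matrix is
[[2, 0, 0, 0, 0, -1, 0], [0, 2, -1, 0, -1, 0, 0], [0, -1, 2, 0, 0, -1, 0], [0, 0, 0, 2, -1, 0, -1], [0, -1, 0, -1, 2, 0, 0], [-1, 0, -1, 0, 0, 2, 0], [0, 0, 0, -2, 0, 0, 2]].
The roots have two lengths (squared-length ratio 2:1); the short ones are alpha_{1,2,3,4,5,6}. The associated Dynkin diagram is a chain of 7 nodes with a double edge at one end; the terminal node there is the unique long simple root (C_7), so the type is C_7 (the algebra sp(14)).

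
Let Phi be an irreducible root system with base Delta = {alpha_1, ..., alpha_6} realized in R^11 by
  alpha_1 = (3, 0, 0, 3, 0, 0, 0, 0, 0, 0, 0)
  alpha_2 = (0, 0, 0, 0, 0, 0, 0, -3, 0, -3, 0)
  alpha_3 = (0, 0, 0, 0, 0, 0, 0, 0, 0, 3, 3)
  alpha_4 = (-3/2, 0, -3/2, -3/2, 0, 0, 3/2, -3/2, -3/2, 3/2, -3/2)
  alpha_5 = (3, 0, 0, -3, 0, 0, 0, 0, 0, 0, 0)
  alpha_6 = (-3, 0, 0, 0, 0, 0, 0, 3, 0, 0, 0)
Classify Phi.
E6

Compute the Cartan integers a_ij = 2(alpha_i, alpha_j)/(alpha_j, alpha_j); the resulting 6x6 Cartan matrix is
[[2, 0, 0, -1, 0, -1], [0, 2, -1, 0, 0, -1], [0, -1, 2, 0, 0, 0], [-1, 0, 0, 2, 0, 0], [0, 0, 0, 0, 2, -1], [-1, -1, 0, 0, -1, 2]].
All simple roots have the same length, so the diagram is simply laced. The associated Dynkin diagram is a chain of 5 nodes with one extra node attached to the third node from one end (E_6), so the type is E_6.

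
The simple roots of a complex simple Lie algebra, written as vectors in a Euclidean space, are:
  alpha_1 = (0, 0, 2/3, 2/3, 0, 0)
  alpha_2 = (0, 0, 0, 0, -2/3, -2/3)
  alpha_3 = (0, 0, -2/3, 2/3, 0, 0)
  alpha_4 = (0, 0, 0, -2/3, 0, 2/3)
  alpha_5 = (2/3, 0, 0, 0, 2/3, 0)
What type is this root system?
D_5 (so(10))

Compute the Cartan integers a_ij = 2(alpha_i, alpha_j)/(alpha_j, alpha_j); the resulting 5x5 Cartan matrix is
[[2, 0, 0, -1, 0], [0, 2, 0, -1, -1], [0, 0, 2, -1, 0], [-1, -1, -1, 2, 0], [0, -1, 0, 0, 2]].
All simple roots have the same length, so the diagram is simply laced. The associated Dynkin diagram is a chain of 3 nodes with a fork of two nodes at one end (D_5), so the type is D_5 (the algebra so(10)).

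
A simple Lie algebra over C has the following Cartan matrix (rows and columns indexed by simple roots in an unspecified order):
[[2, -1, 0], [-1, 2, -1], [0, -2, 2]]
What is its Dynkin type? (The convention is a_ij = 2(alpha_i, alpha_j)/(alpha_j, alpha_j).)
The matrix has rank 3 with 2's on the diagonal. Reading the off-diagonal entries as Dynkin edges (a single edge where a_ij = a_ji = -1; a double or triple edge where a_ij * a_ji = 2 or 3), the diagram is a chain of 3 nodes with a double edge at one end; the terminal node there is the unique long simple root (C_3). One simple-root ordering that puts it in standard form is (alpha_1, alpha_2, alpha_3). So the algebra is type C_3, i.e. sp(6).

C_3 (sp(6))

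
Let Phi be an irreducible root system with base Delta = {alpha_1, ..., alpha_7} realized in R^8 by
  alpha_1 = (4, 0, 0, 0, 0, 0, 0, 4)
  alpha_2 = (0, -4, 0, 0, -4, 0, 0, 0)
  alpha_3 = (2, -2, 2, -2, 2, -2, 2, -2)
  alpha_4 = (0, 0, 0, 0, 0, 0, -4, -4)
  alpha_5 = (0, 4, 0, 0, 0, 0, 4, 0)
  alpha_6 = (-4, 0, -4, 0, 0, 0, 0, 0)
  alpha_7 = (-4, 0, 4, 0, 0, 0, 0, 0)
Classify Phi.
Compute the Cartan integers a_ij = 2(alpha_i, alpha_j)/(alpha_j, alpha_j); the resulting 7x7 Cartan matrix is
[[2, 0, 0, -1, 0, -1, -1], [0, 2, 0, 0, -1, 0, 0], [0, 0, 2, 0, 0, -1, 0], [-1, 0, 0, 2, -1, 0, 0], [0, -1, 0, -1, 2, 0, 0], [-1, 0, -1, 0, 0, 2, 0], [-1, 0, 0, 0, 0, 0, 2]].
All simple roots have the same length, so the diagram is simply laced. The associated Dynkin diagram is a chain of 6 nodes with one extra node attached to the third node from one end (E_7), so the type is E_7.

E_7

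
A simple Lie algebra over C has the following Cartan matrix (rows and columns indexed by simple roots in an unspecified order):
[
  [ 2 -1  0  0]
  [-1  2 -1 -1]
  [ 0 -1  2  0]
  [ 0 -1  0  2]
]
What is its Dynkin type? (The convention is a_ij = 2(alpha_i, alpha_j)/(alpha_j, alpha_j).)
The matrix has rank 4 with 2's on the diagonal. Reading the off-diagonal entries as Dynkin edges (a single edge where a_ij = a_ji = -1; a double or triple edge where a_ij * a_ji = 2 or 3), the diagram is a chain of 2 nodes with a fork of two nodes at one end (D_4). One simple-root ordering that puts it in standard form is (alpha_1, alpha_2, alpha_3, alpha_4). So the algebra is type D_4, i.e. so(8).

D4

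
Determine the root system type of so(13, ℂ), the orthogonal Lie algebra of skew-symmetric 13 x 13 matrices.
type B_6

This is so(13) with 13 odd, which has dimension 13(13-1)/2 = 78 and rank (13-1)/2 = 6. In the classification of classical Lie algebras, the orthogonal algebra so(2n+1) in an odd number of variables has type B_n; here n = 6, so the Dynkin diagram is a chain of 6 nodes with a double edge at one end; the terminal node there is the unique short simple root (B_6). Hence the type is B_6.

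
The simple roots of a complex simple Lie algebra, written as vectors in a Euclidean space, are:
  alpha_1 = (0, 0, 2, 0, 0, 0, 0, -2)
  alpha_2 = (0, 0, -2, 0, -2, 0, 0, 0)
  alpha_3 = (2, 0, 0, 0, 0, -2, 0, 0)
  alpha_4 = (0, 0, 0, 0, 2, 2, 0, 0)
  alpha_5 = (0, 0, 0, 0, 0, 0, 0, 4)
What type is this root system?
Compute the Cartan integers a_ij = 2(alpha_i, alpha_j)/(alpha_j, alpha_j); the resulting 5x5 Cartan matrix is
[[2, -1, 0, 0, -1], [-1, 2, 0, -1, 0], [0, 0, 2, -1, 0], [0, -1, -1, 2, 0], [-2, 0, 0, 0, 2]].
The roots have two lengths (squared-length ratio 2:1); the short ones are alpha_{1,2,3,4}. The associated Dynkin diagram is a chain of 5 nodes with a double edge at one end; the terminal node there is the unique long simple root (C_5), so the type is C_5 (the algebra sp(10)).

type C_5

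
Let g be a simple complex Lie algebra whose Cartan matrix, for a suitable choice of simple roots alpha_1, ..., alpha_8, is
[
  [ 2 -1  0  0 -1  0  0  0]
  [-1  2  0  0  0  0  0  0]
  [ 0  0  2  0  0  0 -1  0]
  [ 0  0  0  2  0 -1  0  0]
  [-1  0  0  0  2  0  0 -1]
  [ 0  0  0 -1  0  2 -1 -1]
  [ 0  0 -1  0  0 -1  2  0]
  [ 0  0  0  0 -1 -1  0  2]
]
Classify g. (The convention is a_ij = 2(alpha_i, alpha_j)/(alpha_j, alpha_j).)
The matrix has rank 8 with 2's on the diagonal. Reading the off-diagonal entries as Dynkin edges (a single edge where a_ij = a_ji = -1; a double or triple edge where a_ij * a_ji = 2 or 3), the diagram is a chain of 7 nodes with one extra node attached to the third node from one end (E_8). One simple-root ordering that puts it in standard form is (alpha_3, alpha_4, alpha_7, alpha_6, alpha_8, alpha_5, alpha_1, alpha_2). So the algebra is type E_8.

E_8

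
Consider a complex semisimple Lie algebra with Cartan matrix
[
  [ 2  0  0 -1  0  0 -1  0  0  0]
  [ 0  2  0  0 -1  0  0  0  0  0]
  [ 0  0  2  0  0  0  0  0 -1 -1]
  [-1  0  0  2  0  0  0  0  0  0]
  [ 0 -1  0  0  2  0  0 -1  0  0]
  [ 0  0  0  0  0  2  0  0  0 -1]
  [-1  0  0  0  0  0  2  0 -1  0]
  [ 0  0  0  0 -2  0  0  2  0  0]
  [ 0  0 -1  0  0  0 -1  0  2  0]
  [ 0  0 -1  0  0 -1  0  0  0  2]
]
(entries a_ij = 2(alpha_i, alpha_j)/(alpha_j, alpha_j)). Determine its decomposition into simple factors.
The diagram associated to this matrix has two connected components: the simple roots {alpha_1, alpha_3, alpha_4, alpha_6, alpha_7, alpha_9, alpha_10} form a chain of 7 nodes with single edges (A_7), and {alpha_2, alpha_5, alpha_8} form a chain of 3 nodes with a double edge at one end; the terminal node there is the unique long simple root (C_3). A semisimple Lie algebra decomposes uniquely as the direct sum of simple ideals, one per connected component of its Dynkin diagram, so g ≅ A_7 ⊕ C_3 (dimension 63 + 21 = 84).

type A_7 ⊕ type C_3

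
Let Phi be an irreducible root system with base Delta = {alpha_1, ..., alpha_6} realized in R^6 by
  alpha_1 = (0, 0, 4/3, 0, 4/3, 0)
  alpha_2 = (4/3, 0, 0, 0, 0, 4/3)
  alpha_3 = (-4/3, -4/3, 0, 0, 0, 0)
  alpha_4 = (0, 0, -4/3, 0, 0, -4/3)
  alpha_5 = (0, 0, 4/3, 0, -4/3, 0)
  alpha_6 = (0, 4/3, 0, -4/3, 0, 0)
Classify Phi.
D6

Compute the Cartan integers a_ij = 2(alpha_i, alpha_j)/(alpha_j, alpha_j); the resulting 6x6 Cartan matrix is
[[2, 0, 0, -1, 0, 0], [0, 2, -1, -1, 0, 0], [0, -1, 2, 0, 0, -1], [-1, -1, 0, 2, -1, 0], [0, 0, 0, -1, 2, 0], [0, 0, -1, 0, 0, 2]].
All simple roots have the same length, so the diagram is simply laced. The associated Dynkin diagram is a chain of 4 nodes with a fork of two nodes at one end (D_6), so the type is D_6 (the algebra so(12)).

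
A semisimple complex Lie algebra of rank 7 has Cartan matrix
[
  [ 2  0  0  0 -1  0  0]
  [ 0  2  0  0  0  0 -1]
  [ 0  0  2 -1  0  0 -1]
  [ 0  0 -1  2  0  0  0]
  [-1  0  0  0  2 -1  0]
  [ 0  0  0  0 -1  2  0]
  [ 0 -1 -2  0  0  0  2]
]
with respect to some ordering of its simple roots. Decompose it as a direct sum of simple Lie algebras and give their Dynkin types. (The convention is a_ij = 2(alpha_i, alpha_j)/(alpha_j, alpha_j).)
A3 + F4

The diagram associated to this matrix has two connected components: the simple roots {alpha_1, alpha_5, alpha_6} form a chain of 3 nodes with single edges (A_3), and {alpha_2, alpha_3, alpha_4, alpha_7} form a chain of 4 nodes with a double edge between the middle two (F_4). A semisimple Lie algebra decomposes uniquely as the direct sum of simple ideals, one per connected component of its Dynkin diagram, so g ≅ A_3 ⊕ F_4 (dimension 15 + 52 = 67).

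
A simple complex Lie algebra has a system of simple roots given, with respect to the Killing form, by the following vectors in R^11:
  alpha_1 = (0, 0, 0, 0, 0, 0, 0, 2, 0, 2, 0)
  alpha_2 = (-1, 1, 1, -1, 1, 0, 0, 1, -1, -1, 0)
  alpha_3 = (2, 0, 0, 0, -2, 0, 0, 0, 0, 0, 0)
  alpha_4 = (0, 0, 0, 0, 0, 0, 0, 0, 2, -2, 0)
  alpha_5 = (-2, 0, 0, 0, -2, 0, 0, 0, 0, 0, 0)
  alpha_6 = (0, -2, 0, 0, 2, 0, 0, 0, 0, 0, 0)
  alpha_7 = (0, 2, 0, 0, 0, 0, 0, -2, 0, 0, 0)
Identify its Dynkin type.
type E_7

Compute the Cartan integers a_ij = 2(alpha_i, alpha_j)/(alpha_j, alpha_j); the resulting 7x7 Cartan matrix is
[[2, 0, 0, -1, 0, 0, -1], [0, 2, -1, 0, 0, 0, 0], [0, -1, 2, 0, 0, -1, 0], [-1, 0, 0, 2, 0, 0, 0], [0, 0, 0, 0, 2, -1, 0], [0, 0, -1, 0, -1, 2, -1], [-1, 0, 0, 0, 0, -1, 2]].
All simple roots have the same length, so the diagram is simply laced. The associated Dynkin diagram is a chain of 6 nodes with one extra node attached to the third node from one end (E_7), so the type is E_7.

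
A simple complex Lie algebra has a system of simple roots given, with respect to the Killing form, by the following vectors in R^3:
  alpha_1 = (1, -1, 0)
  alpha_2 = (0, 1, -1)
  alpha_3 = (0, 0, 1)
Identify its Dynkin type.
Compute the Cartan integers a_ij = 2(alpha_i, alpha_j)/(alpha_j, alpha_j); the resulting 3x3 Cartan matrix is
[[2, -1, 0], [-1, 2, -2], [0, -1, 2]].
The roots have two lengths (squared-length ratio 2:1); the short ones are alpha_{3}. The associated Dynkin diagram is a chain of 3 nodes with a double edge at one end; the terminal node there is the unique short simple root (B_3), so the type is B_3 (the algebra so(7)).

type B_3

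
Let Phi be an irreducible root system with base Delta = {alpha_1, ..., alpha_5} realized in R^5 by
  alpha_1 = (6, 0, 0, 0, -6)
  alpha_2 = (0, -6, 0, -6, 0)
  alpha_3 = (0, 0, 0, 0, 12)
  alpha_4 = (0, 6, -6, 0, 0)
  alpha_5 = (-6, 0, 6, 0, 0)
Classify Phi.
Compute the Cartan integers a_ij = 2(alpha_i, alpha_j)/(alpha_j, alpha_j); the resulting 5x5 Cartan matrix is
[[2, 0, -1, 0, -1], [0, 2, 0, -1, 0], [-2, 0, 2, 0, 0], [0, -1, 0, 2, -1], [-1, 0, 0, -1, 2]].
The roots have two lengths (squared-length ratio 2:1); the short ones are alpha_{1,2,4,5}. The associated Dynkin diagram is a chain of 5 nodes with a double edge at one end; the terminal node there is the unique long simple root (C_5), so the type is C_5 (the algebra sp(10)).

type C_5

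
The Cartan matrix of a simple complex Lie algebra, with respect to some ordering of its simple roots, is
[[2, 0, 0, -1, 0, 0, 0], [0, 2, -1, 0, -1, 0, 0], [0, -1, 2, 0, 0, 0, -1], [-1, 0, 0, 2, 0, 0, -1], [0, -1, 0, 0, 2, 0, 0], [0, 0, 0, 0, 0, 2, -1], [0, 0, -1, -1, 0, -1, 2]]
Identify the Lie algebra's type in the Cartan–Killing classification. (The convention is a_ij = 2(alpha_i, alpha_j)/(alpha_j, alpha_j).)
The matrix has rank 7 with 2's on the diagonal. Reading the off-diagonal entries as Dynkin edges (a single edge where a_ij = a_ji = -1; a double or triple edge where a_ij * a_ji = 2 or 3), the diagram is a chain of 6 nodes with one extra node attached to the third node from one end (E_7). One simple-root ordering that puts it in standard form is (alpha_1, alpha_6, alpha_4, alpha_7, alpha_3, alpha_2, alpha_5). So the algebra is type E_7.

E_7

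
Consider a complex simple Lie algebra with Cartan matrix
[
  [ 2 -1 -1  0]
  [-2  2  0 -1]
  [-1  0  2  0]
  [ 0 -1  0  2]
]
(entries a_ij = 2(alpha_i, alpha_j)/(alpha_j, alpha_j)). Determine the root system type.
The matrix has rank 4 with 2's on the diagonal. Reading the off-diagonal entries as Dynkin edges (a single edge where a_ij = a_ji = -1; a double or triple edge where a_ij * a_ji = 2 or 3), the diagram is a chain of 4 nodes with a double edge between the middle two (F_4). One simple-root ordering that puts it in standard form is (alpha_4, alpha_2, alpha_1, alpha_3). So the algebra is type F_4.

F_4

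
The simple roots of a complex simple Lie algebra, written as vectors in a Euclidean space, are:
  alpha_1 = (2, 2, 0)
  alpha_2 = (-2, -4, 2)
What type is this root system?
Compute the Cartan integers a_ij = 2(alpha_i, alpha_j)/(alpha_j, alpha_j); the resulting 2x2 Cartan matrix is
[[2, -1], [-3, 2]].
The roots have two lengths (squared-length ratio 3:1); the short ones are alpha_{1}. The associated Dynkin diagram is two nodes joined by a triple edge (G_2), so the type is G_2.

type G_2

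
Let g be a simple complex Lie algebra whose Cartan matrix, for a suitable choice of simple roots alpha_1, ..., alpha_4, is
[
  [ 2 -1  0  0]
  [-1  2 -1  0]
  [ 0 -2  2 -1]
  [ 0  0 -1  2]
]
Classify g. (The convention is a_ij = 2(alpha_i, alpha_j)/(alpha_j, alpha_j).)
The matrix has rank 4 with 2's on the diagonal. Reading the off-diagonal entries as Dynkin edges (a single edge where a_ij = a_ji = -1; a double or triple edge where a_ij * a_ji = 2 or 3), the diagram is a chain of 4 nodes with a double edge between the middle two (F_4). One simple-root ordering that puts it in standard form is (alpha_4, alpha_3, alpha_2, alpha_1). So the algebra is type F_4.

F4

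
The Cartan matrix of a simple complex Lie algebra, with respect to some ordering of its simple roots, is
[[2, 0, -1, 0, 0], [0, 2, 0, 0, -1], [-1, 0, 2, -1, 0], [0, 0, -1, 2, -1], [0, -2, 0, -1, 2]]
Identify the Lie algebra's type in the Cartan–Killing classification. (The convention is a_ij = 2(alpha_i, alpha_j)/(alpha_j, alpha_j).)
B_5

The matrix has rank 5 with 2's on the diagonal. Reading the off-diagonal entries as Dynkin edges (a single edge where a_ij = a_ji = -1; a double or triple edge where a_ij * a_ji = 2 or 3), the diagram is a chain of 5 nodes with a double edge at one end; the terminal node there is the unique short simple root (B_5). One simple-root ordering that puts it in standard form is (alpha_1, alpha_3, alpha_4, alpha_5, alpha_2). So the algebra is type B_5, i.e. so(11).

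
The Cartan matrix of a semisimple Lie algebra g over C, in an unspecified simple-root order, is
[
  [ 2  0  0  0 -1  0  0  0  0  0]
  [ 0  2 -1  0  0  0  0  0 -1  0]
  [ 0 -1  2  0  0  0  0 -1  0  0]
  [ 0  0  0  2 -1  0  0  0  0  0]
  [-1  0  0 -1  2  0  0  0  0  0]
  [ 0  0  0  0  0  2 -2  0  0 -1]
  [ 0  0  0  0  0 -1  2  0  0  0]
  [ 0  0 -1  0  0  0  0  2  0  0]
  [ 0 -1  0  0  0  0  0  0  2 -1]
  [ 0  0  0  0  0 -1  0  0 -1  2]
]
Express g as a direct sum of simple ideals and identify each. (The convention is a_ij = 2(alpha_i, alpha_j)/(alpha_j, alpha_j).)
A3 + B7

The diagram associated to this matrix has two connected components: the simple roots {alpha_1, alpha_4, alpha_5} form a chain of 3 nodes with single edges (A_3), and {alpha_2, alpha_3, alpha_6, alpha_7, alpha_8, alpha_9, alpha_10} form a chain of 7 nodes with a double edge at one end; the terminal node there is the unique short simple root (B_7). A semisimple Lie algebra decomposes uniquely as the direct sum of simple ideals, one per connected component of its Dynkin diagram, so g ≅ A_3 ⊕ B_7 (dimension 15 + 105 = 120).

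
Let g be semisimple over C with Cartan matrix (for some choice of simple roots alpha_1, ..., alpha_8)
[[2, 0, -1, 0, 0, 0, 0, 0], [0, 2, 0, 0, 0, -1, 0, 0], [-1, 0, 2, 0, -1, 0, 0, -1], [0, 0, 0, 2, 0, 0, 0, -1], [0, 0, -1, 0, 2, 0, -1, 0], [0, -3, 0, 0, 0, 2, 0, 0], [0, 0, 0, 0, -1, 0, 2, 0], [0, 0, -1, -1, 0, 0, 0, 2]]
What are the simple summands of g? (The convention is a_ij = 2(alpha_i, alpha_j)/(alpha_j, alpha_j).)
E6 ⊕ G2

The diagram associated to this matrix has two connected components: the simple roots {alpha_1, alpha_3, alpha_4, alpha_5, alpha_7, alpha_8} form a chain of 5 nodes with one extra node attached to the third node from one end (E_6), and {alpha_2, alpha_6} form two nodes joined by a triple edge (G_2). A semisimple Lie algebra decomposes uniquely as the direct sum of simple ideals, one per connected component of its Dynkin diagram, so g ≅ E_6 ⊕ G_2 (dimension 78 + 14 = 92).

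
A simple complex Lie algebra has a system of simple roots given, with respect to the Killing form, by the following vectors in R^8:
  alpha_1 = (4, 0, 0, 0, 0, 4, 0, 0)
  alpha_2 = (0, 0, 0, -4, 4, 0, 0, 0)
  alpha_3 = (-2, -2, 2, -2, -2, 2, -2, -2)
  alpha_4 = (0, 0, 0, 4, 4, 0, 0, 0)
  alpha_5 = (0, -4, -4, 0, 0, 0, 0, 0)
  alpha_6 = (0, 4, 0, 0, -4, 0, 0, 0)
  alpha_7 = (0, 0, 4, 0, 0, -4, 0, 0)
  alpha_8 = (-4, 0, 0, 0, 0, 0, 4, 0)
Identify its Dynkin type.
E8

Compute the Cartan integers a_ij = 2(alpha_i, alpha_j)/(alpha_j, alpha_j); the resulting 8x8 Cartan matrix is
[[2, 0, 0, 0, 0, 0, -1, -1], [0, 2, 0, 0, 0, -1, 0, 0], [0, 0, 2, -1, 0, 0, 0, 0], [0, 0, -1, 2, 0, -1, 0, 0], [0, 0, 0, 0, 2, -1, -1, 0], [0, -1, 0, -1, -1, 2, 0, 0], [-1, 0, 0, 0, -1, 0, 2, 0], [-1, 0, 0, 0, 0, 0, 0, 2]].
All simple roots have the same length, so the diagram is simply laced. The associated Dynkin diagram is a chain of 7 nodes with one extra node attached to the third node from one end (E_8), so the type is E_8.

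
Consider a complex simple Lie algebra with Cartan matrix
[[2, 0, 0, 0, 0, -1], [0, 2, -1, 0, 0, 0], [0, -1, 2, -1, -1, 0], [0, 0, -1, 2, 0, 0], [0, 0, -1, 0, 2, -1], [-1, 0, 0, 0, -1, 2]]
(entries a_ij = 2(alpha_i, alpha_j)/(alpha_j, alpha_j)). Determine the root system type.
type D_6

The matrix has rank 6 with 2's on the diagonal. Reading the off-diagonal entries as Dynkin edges (a single edge where a_ij = a_ji = -1; a double or triple edge where a_ij * a_ji = 2 or 3), the diagram is a chain of 4 nodes with a fork of two nodes at one end (D_6). One simple-root ordering that puts it in standard form is (alpha_1, alpha_6, alpha_5, alpha_3, alpha_2, alpha_4). So the algebra is type D_6, i.e. so(12).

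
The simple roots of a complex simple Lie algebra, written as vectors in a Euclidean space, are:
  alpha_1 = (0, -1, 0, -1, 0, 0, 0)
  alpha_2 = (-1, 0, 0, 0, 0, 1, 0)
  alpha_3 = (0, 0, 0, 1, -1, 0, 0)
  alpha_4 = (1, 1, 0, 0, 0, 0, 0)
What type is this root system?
A4

Compute the Cartan integers a_ij = 2(alpha_i, alpha_j)/(alpha_j, alpha_j); the resulting 4x4 Cartan matrix is
[[2, 0, -1, -1], [0, 2, 0, -1], [-1, 0, 2, 0], [-1, -1, 0, 2]].
All simple roots have the same length, so the diagram is simply laced. The associated Dynkin diagram is a chain of 4 nodes with single edges (A_4), so the type is A_4 (the algebra sl(5)).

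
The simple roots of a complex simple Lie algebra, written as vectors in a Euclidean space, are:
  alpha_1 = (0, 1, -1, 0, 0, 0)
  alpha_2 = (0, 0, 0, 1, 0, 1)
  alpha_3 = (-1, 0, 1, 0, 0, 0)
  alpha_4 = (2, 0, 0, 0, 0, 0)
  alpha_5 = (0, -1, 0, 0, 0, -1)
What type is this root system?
C_5

Compute the Cartan integers a_ij = 2(alpha_i, alpha_j)/(alpha_j, alpha_j); the resulting 5x5 Cartan matrix is
[[2, 0, -1, 0, -1], [0, 2, 0, 0, -1], [-1, 0, 2, -1, 0], [0, 0, -2, 2, 0], [-1, -1, 0, 0, 2]].
The roots have two lengths (squared-length ratio 2:1); the short ones are alpha_{1,2,3,5}. The associated Dynkin diagram is a chain of 5 nodes with a double edge at one end; the terminal node there is the unique long simple root (C_5), so the type is C_5 (the algebra sp(10)).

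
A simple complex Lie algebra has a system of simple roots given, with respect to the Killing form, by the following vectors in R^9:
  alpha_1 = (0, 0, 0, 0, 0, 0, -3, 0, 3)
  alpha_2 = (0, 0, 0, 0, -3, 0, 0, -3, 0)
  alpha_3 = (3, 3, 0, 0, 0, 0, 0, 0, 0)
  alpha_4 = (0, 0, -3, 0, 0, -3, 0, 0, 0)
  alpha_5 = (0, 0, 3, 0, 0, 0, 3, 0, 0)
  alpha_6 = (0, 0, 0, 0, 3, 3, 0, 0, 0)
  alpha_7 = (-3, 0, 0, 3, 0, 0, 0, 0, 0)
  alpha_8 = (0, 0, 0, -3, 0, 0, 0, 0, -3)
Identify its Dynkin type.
A8

Compute the Cartan integers a_ij = 2(alpha_i, alpha_j)/(alpha_j, alpha_j); the resulting 8x8 Cartan matrix is
[[2, 0, 0, 0, -1, 0, 0, -1], [0, 2, 0, 0, 0, -1, 0, 0], [0, 0, 2, 0, 0, 0, -1, 0], [0, 0, 0, 2, -1, -1, 0, 0], [-1, 0, 0, -1, 2, 0, 0, 0], [0, -1, 0, -1, 0, 2, 0, 0], [0, 0, -1, 0, 0, 0, 2, -1], [-1, 0, 0, 0, 0, 0, -1, 2]].
All simple roots have the same length, so the diagram is simply laced. The associated Dynkin diagram is a chain of 8 nodes with single edges (A_8), so the type is A_8 (the algebra sl(9)).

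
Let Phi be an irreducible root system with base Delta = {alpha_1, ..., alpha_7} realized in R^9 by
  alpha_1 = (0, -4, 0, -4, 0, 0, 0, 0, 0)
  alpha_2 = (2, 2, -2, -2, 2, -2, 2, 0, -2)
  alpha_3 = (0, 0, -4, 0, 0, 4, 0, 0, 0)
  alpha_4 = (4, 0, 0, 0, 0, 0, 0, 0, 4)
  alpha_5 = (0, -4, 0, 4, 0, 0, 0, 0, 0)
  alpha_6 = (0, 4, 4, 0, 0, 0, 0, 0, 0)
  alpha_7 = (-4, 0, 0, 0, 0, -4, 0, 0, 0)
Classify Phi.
Compute the Cartan integers a_ij = 2(alpha_i, alpha_j)/(alpha_j, alpha_j); the resulting 7x7 Cartan matrix is
[[2, 0, 0, 0, 0, -1, 0], [0, 2, 0, 0, -1, 0, 0], [0, 0, 2, 0, 0, -1, -1], [0, 0, 0, 2, 0, 0, -1], [0, -1, 0, 0, 2, -1, 0], [-1, 0, -1, 0, -1, 2, 0], [0, 0, -1, -1, 0, 0, 2]].
All simple roots have the same length, so the diagram is simply laced. The associated Dynkin diagram is a chain of 6 nodes with one extra node attached to the third node from one end (E_7), so the type is E_7.

E_7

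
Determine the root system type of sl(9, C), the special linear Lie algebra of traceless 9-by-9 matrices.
A8

This is sl(9), which has dimension 9^2 - 1 = 80 and rank 9 - 1 = 8 (a Cartan subalgebra is the diagonal traceless matrices). In the classification of classical Lie algebras, the special linear algebra sl(n+1) has type A_n; here n = 8, so the Dynkin diagram is a chain of 8 nodes with single edges (A_8). Hence the type is A_8.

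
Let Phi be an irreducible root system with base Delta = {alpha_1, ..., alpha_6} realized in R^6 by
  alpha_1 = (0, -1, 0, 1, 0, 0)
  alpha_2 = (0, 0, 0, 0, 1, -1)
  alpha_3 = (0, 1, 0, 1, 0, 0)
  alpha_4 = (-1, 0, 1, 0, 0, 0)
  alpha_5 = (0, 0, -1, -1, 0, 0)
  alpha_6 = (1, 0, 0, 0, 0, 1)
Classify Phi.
D6

Compute the Cartan integers a_ij = 2(alpha_i, alpha_j)/(alpha_j, alpha_j); the resulting 6x6 Cartan matrix is
[[2, 0, 0, 0, -1, 0], [0, 2, 0, 0, 0, -1], [0, 0, 2, 0, -1, 0], [0, 0, 0, 2, -1, -1], [-1, 0, -1, -1, 2, 0], [0, -1, 0, -1, 0, 2]].
All simple roots have the same length, so the diagram is simply laced. The associated Dynkin diagram is a chain of 4 nodes with a fork of two nodes at one end (D_6), so the type is D_6 (the algebra so(12)).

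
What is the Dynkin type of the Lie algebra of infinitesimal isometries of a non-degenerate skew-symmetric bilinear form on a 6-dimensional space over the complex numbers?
This is sp(6), which has dimension 6(6+1)/2 = 21 and rank 6/2 = 3. In the classification of classical Lie algebras, the symplectic algebra sp(2n) has type C_n; here n = 3, so the Dynkin diagram is a chain of 3 nodes with a double edge at one end; the terminal node there is the unique long simple root (C_3). Hence the type is C_3.

type C_3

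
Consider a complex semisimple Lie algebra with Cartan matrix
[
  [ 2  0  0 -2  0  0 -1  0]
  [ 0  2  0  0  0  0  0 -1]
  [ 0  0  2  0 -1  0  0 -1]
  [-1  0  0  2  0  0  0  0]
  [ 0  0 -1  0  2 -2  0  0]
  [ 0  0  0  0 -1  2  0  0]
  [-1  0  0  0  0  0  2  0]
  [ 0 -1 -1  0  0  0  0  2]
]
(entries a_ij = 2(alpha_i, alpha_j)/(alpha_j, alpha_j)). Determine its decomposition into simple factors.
The diagram associated to this matrix has two connected components: the simple roots {alpha_1, alpha_4, alpha_7} form a chain of 3 nodes with a double edge at one end; the terminal node there is the unique short simple root (B_3), and {alpha_2, alpha_3, alpha_5, alpha_6, alpha_8} form a chain of 5 nodes with a double edge at one end; the terminal node there is the unique short simple root (B_5). A semisimple Lie algebra decomposes uniquely as the direct sum of simple ideals, one per connected component of its Dynkin diagram, so g ≅ B_3 ⊕ B_5 (dimension 21 + 55 = 76).

B_3 + B_5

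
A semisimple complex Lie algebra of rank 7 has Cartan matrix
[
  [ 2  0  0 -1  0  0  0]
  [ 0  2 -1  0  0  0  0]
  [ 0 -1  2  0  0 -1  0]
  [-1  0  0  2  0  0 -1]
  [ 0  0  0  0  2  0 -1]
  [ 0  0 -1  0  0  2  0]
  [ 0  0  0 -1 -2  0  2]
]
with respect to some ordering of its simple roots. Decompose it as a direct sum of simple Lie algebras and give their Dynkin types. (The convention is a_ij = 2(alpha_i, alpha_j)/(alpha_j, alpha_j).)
A_3 + B_4

The diagram associated to this matrix has two connected components: the simple roots {alpha_2, alpha_3, alpha_6} form a chain of 3 nodes with single edges (A_3), and {alpha_1, alpha_4, alpha_5, alpha_7} form a chain of 4 nodes with a double edge at one end; the terminal node there is the unique short simple root (B_4). A semisimple Lie algebra decomposes uniquely as the direct sum of simple ideals, one per connected component of its Dynkin diagram, so g ≅ A_3 ⊕ B_4 (dimension 15 + 36 = 51).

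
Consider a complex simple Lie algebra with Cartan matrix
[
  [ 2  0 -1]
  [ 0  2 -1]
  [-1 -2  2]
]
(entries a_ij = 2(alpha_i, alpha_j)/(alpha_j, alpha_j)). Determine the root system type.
The matrix has rank 3 with 2's on the diagonal. Reading the off-diagonal entries as Dynkin edges (a single edge where a_ij = a_ji = -1; a double or triple edge where a_ij * a_ji = 2 or 3), the diagram is a chain of 3 nodes with a double edge at one end; the terminal node there is the unique short simple root (B_3). One simple-root ordering that puts it in standard form is (alpha_1, alpha_3, alpha_2). So the algebra is type B_3, i.e. so(7).

B_3 (so(7))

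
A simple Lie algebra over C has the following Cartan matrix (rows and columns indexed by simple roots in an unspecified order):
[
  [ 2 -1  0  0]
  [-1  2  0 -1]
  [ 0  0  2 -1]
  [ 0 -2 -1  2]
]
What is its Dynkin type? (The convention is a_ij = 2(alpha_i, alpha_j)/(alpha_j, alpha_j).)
type F_4

The matrix has rank 4 with 2's on the diagonal. Reading the off-diagonal entries as Dynkin edges (a single edge where a_ij = a_ji = -1; a double or triple edge where a_ij * a_ji = 2 or 3), the diagram is a chain of 4 nodes with a double edge between the middle two (F_4). One simple-root ordering that puts it in standard form is (alpha_3, alpha_4, alpha_2, alpha_1). So the algebra is type F_4.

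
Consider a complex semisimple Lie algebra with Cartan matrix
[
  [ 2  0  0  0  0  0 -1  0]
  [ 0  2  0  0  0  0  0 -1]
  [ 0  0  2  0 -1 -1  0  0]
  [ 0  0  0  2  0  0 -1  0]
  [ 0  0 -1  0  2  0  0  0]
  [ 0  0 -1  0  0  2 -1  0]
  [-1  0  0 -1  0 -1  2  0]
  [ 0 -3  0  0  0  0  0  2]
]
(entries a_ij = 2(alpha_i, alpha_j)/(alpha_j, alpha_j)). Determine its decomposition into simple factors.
The diagram associated to this matrix has two connected components: the simple roots {alpha_1, alpha_3, alpha_4, alpha_5, alpha_6, alpha_7} form a chain of 4 nodes with a fork of two nodes at one end (D_6), and {alpha_2, alpha_8} form two nodes joined by a triple edge (G_2). A semisimple Lie algebra decomposes uniquely as the direct sum of simple ideals, one per connected component of its Dynkin diagram, so g ≅ D_6 ⊕ G_2 (dimension 66 + 14 = 80).

type D_6 ⊕ type G_2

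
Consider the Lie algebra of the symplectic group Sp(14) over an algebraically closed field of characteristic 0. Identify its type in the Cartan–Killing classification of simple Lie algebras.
C7

This is sp(14), which has dimension 14(14+1)/2 = 105 and rank 14/2 = 7. In the classification of classical Lie algebras, the symplectic algebra sp(2n) has type C_n; here n = 7, so the Dynkin diagram is a chain of 7 nodes with a double edge at one end; the terminal node there is the unique long simple root (C_7). Hence the type is C_7.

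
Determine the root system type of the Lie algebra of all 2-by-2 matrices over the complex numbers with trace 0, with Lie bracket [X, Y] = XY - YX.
type A_1

This is sl(2), which has dimension 2^2 - 1 = 3 and rank 2 - 1 = 1 (a Cartan subalgebra is the diagonal traceless matrices). In the classification of classical Lie algebras, the special linear algebra sl(n+1) has type A_n; here n = 1, so the Dynkin diagram is a chain of 1 nodes with single edges (A_1). Hence the type is A_1.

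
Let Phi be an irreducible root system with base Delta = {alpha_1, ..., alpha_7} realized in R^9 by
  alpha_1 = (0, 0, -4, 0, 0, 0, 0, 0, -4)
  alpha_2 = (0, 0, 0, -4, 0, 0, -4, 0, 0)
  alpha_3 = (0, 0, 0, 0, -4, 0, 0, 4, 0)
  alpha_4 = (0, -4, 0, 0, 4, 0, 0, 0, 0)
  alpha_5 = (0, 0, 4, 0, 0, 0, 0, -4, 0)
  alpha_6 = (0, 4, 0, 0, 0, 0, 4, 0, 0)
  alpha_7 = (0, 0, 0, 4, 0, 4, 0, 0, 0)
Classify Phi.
A_7 (sl(8))

Compute the Cartan integers a_ij = 2(alpha_i, alpha_j)/(alpha_j, alpha_j); the resulting 7x7 Cartan matrix is
[[2, 0, 0, 0, -1, 0, 0], [0, 2, 0, 0, 0, -1, -1], [0, 0, 2, -1, -1, 0, 0], [0, 0, -1, 2, 0, -1, 0], [-1, 0, -1, 0, 2, 0, 0], [0, -1, 0, -1, 0, 2, 0], [0, -1, 0, 0, 0, 0, 2]].
All simple roots have the same length, so the diagram is simply laced. The associated Dynkin diagram is a chain of 7 nodes with single edges (A_7), so the type is A_7 (the algebra sl(8)).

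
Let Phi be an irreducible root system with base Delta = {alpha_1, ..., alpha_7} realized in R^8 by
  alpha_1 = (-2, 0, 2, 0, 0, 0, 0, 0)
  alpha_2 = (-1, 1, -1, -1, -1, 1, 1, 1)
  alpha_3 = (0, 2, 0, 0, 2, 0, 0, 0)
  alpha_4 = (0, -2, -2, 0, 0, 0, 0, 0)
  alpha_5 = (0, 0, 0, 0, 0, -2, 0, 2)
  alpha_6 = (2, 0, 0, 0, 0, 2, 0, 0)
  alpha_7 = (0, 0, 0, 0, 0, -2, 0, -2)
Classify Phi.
E_7

Compute the Cartan integers a_ij = 2(alpha_i, alpha_j)/(alpha_j, alpha_j); the resulting 7x7 Cartan matrix is
[[2, 0, 0, -1, 0, -1, 0], [0, 2, 0, 0, 0, 0, -1], [0, 0, 2, -1, 0, 0, 0], [-1, 0, -1, 2, 0, 0, 0], [0, 0, 0, 0, 2, -1, 0], [-1, 0, 0, 0, -1, 2, -1], [0, -1, 0, 0, 0, -1, 2]].
All simple roots have the same length, so the diagram is simply laced. The associated Dynkin diagram is a chain of 6 nodes with one extra node attached to the third node from one end (E_7), so the type is E_7.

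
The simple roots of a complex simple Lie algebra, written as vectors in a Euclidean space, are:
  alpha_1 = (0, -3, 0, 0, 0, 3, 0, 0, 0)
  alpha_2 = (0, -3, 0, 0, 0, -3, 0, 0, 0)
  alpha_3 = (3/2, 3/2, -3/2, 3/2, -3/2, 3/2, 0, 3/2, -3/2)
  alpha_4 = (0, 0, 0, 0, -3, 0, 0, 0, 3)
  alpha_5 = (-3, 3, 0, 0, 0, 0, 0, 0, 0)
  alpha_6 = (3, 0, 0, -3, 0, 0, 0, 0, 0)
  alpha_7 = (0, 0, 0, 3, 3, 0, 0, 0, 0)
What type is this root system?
type E_7

Compute the Cartan integers a_ij = 2(alpha_i, alpha_j)/(alpha_j, alpha_j); the resulting 7x7 Cartan matrix is
[[2, 0, 0, 0, -1, 0, 0], [0, 2, -1, 0, -1, 0, 0], [0, -1, 2, 0, 0, 0, 0], [0, 0, 0, 2, 0, 0, -1], [-1, -1, 0, 0, 2, -1, 0], [0, 0, 0, 0, -1, 2, -1], [0, 0, 0, -1, 0, -1, 2]].
All simple roots have the same length, so the diagram is simply laced. The associated Dynkin diagram is a chain of 6 nodes with one extra node attached to the third node from one end (E_7), so the type is E_7.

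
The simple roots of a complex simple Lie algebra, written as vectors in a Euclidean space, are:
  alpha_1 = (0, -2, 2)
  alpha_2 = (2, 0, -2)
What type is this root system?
type A_2

Compute the Cartan integers a_ij = 2(alpha_i, alpha_j)/(alpha_j, alpha_j); the resulting 2x2 Cartan matrix is
[[2, -1], [-1, 2]].
All simple roots have the same length, so the diagram is simply laced. The associated Dynkin diagram is a chain of 2 nodes with single edges (A_2), so the type is A_2 (the algebra sl(3)).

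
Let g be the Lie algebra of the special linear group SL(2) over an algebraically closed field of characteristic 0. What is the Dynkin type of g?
This is sl(2), which has dimension 2^2 - 1 = 3 and rank 2 - 1 = 1 (a Cartan subalgebra is the diagonal traceless matrices). In the classification of classical Lie algebras, the special linear algebra sl(n+1) has type A_n; here n = 1, so the Dynkin diagram is a chain of 1 nodes with single edges (A_1). Hence the type is A_1.

type A_1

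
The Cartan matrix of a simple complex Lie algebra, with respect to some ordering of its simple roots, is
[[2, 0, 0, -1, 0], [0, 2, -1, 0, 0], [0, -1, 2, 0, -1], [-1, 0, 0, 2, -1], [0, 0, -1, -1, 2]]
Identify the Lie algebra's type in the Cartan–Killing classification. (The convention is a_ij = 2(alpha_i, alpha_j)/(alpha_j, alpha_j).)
The matrix has rank 5 with 2's on the diagonal. Reading the off-diagonal entries as Dynkin edges (a single edge where a_ij = a_ji = -1; a double or triple edge where a_ij * a_ji = 2 or 3), the diagram is a chain of 5 nodes with single edges (A_5). One simple-root ordering that puts it in standard form is (alpha_2, alpha_3, alpha_5, alpha_4, alpha_1). So the algebra is type A_5, i.e. sl(6).

A_5 (sl(6))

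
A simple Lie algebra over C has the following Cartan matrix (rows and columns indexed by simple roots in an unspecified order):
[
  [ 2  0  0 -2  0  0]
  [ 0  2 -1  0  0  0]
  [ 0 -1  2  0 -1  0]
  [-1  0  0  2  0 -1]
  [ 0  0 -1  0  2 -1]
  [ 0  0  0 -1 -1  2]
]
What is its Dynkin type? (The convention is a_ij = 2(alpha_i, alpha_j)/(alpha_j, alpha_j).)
The matrix has rank 6 with 2's on the diagonal. Reading the off-diagonal entries as Dynkin edges (a single edge where a_ij = a_ji = -1; a double or triple edge where a_ij * a_ji = 2 or 3), the diagram is a chain of 6 nodes with a double edge at one end; the terminal node there is the unique long simple root (C_6). One simple-root ordering that puts it in standard form is (alpha_2, alpha_3, alpha_5, alpha_6, alpha_4, alpha_1). So the algebra is type C_6, i.e. sp(12).

C_6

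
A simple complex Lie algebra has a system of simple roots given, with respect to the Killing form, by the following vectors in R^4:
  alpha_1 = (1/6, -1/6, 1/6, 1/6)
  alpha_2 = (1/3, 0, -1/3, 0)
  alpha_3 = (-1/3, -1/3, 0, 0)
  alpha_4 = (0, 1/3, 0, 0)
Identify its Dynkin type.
F_4

Compute the Cartan integers a_ij = 2(alpha_i, alpha_j)/(alpha_j, alpha_j); the resulting 4x4 Cartan matrix is
[[2, 0, 0, -1], [0, 2, -1, 0], [0, -1, 2, -2], [-1, 0, -1, 2]].
The roots have two lengths (squared-length ratio 2:1); the short ones are alpha_{1,4}. The associated Dynkin diagram is a chain of 4 nodes with a double edge between the middle two (F_4), so the type is F_4.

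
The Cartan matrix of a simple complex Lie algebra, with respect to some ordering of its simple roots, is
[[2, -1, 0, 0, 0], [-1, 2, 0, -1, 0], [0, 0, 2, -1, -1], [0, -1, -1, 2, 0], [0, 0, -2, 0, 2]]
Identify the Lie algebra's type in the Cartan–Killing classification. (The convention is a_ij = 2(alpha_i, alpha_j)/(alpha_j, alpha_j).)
The matrix has rank 5 with 2's on the diagonal. Reading the off-diagonal entries as Dynkin edges (a single edge where a_ij = a_ji = -1; a double or triple edge where a_ij * a_ji = 2 or 3), the diagram is a chain of 5 nodes with a double edge at one end; the terminal node there is the unique long simple root (C_5). One simple-root ordering that puts it in standard form is (alpha_1, alpha_2, alpha_4, alpha_3, alpha_5). So the algebra is type C_5, i.e. sp(10).

C_5 (sp(10))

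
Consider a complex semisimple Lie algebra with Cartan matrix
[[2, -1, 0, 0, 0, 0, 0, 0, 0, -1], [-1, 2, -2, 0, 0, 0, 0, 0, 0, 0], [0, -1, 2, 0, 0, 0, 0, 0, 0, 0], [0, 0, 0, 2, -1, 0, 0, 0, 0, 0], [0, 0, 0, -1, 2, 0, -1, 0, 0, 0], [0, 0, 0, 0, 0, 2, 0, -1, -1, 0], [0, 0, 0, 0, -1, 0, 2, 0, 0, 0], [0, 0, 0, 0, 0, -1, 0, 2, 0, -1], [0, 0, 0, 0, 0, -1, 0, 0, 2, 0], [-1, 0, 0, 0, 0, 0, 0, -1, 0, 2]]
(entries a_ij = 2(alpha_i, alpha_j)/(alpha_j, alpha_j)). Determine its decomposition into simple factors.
type A_3 + type B_7

The diagram associated to this matrix has two connected components: the simple roots {alpha_4, alpha_5, alpha_7} form a chain of 3 nodes with single edges (A_3), and {alpha_1, alpha_2, alpha_3, alpha_6, alpha_8, alpha_9, alpha_10} form a chain of 7 nodes with a double edge at one end; the terminal node there is the unique short simple root (B_7). A semisimple Lie algebra decomposes uniquely as the direct sum of simple ideals, one per connected component of its Dynkin diagram, so g ≅ A_3 ⊕ B_7 (dimension 15 + 105 = 120).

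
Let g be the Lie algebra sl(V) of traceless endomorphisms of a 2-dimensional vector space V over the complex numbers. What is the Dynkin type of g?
This is sl(2), which has dimension 2^2 - 1 = 3 and rank 2 - 1 = 1 (a Cartan subalgebra is the diagonal traceless matrices). In the classification of classical Lie algebras, the special linear algebra sl(n+1) has type A_n; here n = 1, so the Dynkin diagram is a chain of 1 nodes with single edges (A_1). Hence the type is A_1.

A_1 (sl(2))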